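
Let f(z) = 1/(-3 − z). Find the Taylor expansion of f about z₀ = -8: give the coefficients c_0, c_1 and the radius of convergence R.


Let w = z − z₀, so z = z₀ + w.
Then -3 − z = -3 − (z₀ + w) = (-3 − z₀) − w = 5 − w.
f(z) = 1/(5 − w) = (1/(5)) · 1/(1 − w/(5)) = Σ_{n≥0} w^n / (5)^(n+1).
So c_n = 1/(5)^(n+1):
  c_0 = 1/(5)^1 = 1/5.
  c_1 = 1/(5)^2 = 1/25.
The series is valid for |w/d| < 1, i.e. |z − z₀| < |d|.
Radius of convergence: R = |-3 − z₀| = |5| = 5 (distance from z₀ to the singularity z = -3).

c_0 = 1/5, c_1 = 1/25; R = 5.


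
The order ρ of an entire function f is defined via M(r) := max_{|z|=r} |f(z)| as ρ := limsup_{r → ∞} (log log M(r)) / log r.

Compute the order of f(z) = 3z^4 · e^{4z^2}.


M(r) = max_{|z|=r} |3|·|z|^4·|e^{4z^2}| = 3·r^4 · e^{4r^2} (the factors attain their maxima compatibly on |z|=r). Then log M(r) = log 3 + 4·log r + 4r^2, dominated by the last term, so log log M(r) ~ 2·log r. The polynomial factor 3z^4 contributes only a log r term and does not affect the order. ρ = 2.
Therefore ρ = 2.

Order ρ = 2.


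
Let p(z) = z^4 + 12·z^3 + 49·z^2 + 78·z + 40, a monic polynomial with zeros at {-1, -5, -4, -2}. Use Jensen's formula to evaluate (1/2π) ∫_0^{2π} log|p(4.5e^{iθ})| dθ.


Zeros: -5, -4, -2, -1; r = 4.5.
Inside |z| < r: -4, -2, -1. Outside (|z| ≥ r): -5.
p(0) = 40, so log|p(0)| = log(40) = 3.6889.
Apply Jensen: I(r) = log|p(0)| + Σ_k log(r/|z_k|), summed over zeros inside |z| < r.
  log(r/|z_k|) for z_k = -1: log(4.5/1) = 1.5041
  log(r/|z_k|) for z_k = -4: log(4.5/4) = 0.1178
  log(r/|z_k|) for z_k = -2: log(4.5/2) = 0.8109
  Outside zeros (-5) contribute nothing to the Jensen sum.
Sum over inside zeros: 2.4328.
I(r) = log|p(0)| + (inside sum) = 3.6889 + 2.4328 = 6.1217.
Note: since some zeros are outside |z| ≤ r, the simplified n·log(r) form does NOT apply — only the inside zeros contribute.

I(r) ≈ 6.1217.


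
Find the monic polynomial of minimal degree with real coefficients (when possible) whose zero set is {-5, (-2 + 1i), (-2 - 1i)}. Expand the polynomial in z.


The polynomial is p(z) = ∏_{α ∈ S} (z − α), where S = {-5, (-2 + 1i), (-2 - 1i)}.
Expanding the product yields: p(z) = z^3 + 9·z^2 + 25·z + 25.
Note conjugate pairs combine to real quadratics: (z − (-2+1i))(z − (-2−1i)) = z² + 4z + 5.
The resulting polynomial has degree 3 and real coefficients as required.

p(z) = z^3 + 9·z^2 + 25·z + 25.


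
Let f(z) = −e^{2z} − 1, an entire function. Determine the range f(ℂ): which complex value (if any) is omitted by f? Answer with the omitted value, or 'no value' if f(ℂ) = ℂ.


Little Picard bounds the complement of f(ℂ) to at most one point.
e^{2z} is never zero on ℂ, so -1·e^{2z} takes every value in ℂ ∖ {0}. Adding -1 shifts the range to ℂ ∖ {-1}. Thus f omits exactly the value -1.

Omitted value: -1.


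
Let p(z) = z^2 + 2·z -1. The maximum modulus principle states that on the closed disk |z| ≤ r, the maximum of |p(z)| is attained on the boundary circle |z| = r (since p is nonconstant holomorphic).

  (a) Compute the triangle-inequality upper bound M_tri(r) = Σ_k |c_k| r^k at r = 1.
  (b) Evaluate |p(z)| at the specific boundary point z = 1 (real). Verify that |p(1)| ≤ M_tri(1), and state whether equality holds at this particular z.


Coefficients: c_0 = -1, c_1 = 2, c_2 = 1. Radius r = 1.
Part (a). Triangle bound: M_tri(r) = Σ_k |c_k| r^k
  = |-1|·1^0 + |2|·1^1 + |1|·1^2
  = 1 + 2 + 1 = 4.
This bounds M(r) := max_{|z|=r} |p(z)| from above; equality holds iff all terms c_k z^k can be made to align in phase at a single z on |z|=r.
Part (b). At z = 1 (real, on the circle |z| = r):
  p(1) = (-1)·1^0 + (2)·1^1 + (1)·1^2 = 2.
  |p(1)| = 2.
Check: |p(1)| = 2 ≤ 4 = M_tri(1). ✓ Equality does not hold at z = 1 (the coefficients have mixed signs, so the terms do not all align in phase there).

M_tri(1) = 4; |p(1)| = 2; equality at z=1: no.


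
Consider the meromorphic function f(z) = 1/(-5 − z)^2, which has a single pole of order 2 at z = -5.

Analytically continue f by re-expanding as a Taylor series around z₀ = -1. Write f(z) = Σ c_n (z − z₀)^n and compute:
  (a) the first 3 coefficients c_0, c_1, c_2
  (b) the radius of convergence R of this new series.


Let w = z − z₀, so z = z₀ + w.
Then -5 − z = -5 − (z₀ + w) = (-5 − z₀) − w = -4 − w.
f(z) = 1/(-4 − w)^2 = (1/(-4)^2) · (1 − w/(-4))^{−2}.
By the binomial series (1−u)^{−2} = Σ_{n≥0} C(n+1, 1) u^n for |u|<1, with u = w/(-4):
  c_n = C(n+1, 1) / (-4)^(n+2).
  c_0 = 1/(-4)^2 = 1/16.
  c_1 = 2/(-4)^3 = -1/32.
  c_2 = 3/(-4)^4 = 3/256.
The series is valid for |w/d| < 1, i.e. |z − z₀| < |d|.
Radius of convergence: R = |-5 − z₀| = |-4| = 4 (distance from z₀ to the singularity z = -5).

c_0 = 1/16, c_1 = -1/32, c_2 = 3/256; R = 4.


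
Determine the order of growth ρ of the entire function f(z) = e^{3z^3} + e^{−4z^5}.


Each summand is entire of order 3 and 5 respectively (as in the single-exponential case). The order of a sum is at most the max of the orders, so ρ ≤ 5. For the lower bound: on |z|=r choose arg z so that -4z^5 is real positive; then |e^{-4z^5}| = e^{4r^5} while |e^{3z^3}| ≤ e^{3r^3} = o(e^{4r^5}). So |f| ≥ e^{4r^5}(1 − o(1)) and ρ ≥ 5. Hence ρ = max(3, 5) = 5.
Therefore ρ = 5.

Order ρ = 5.


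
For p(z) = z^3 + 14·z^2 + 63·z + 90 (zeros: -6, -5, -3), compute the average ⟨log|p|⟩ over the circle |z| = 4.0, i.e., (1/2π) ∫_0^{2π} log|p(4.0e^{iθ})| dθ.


Zeros: -6, -5, -3; r = 4.0.
Inside |z| < r: -3. Outside (|z| ≥ r): -6, -5.
p(0) = 90, so log|p(0)| = log(90) = 4.4998.
Apply Jensen: I(r) = log|p(0)| + Σ_k log(r/|z_k|), summed over zeros inside |z| < r.
  log(r/|z_k|) for z_k = -3: log(4.0/3) = 0.2877
  Outside zeros (-6, -5) contribute nothing to the Jensen sum.
Sum over inside zeros: 0.2877.
I(r) = log|p(0)| + (inside sum) = 4.4998 + 0.2877 = 4.7875.
Note: since some zeros are outside |z| ≤ r, the simplified n·log(r) form does NOT apply — only the inside zeros contribute.

I(r) ≈ 4.7875.


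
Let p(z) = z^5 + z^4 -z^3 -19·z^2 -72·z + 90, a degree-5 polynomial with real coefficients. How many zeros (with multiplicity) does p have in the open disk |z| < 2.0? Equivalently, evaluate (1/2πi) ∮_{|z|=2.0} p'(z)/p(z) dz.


The zeros of p are: 1, 3, -3, (-1 + 3i), (-1 - 3i).
Their magnitudes are: 1, 3, 3, 3.162, 3.162.
Zeros with |z| < R = 2.0: 1.
Count = 1.
By the argument principle, (1/2πi) ∮_{|z|=R} p'(z)/p(z) dz equals exactly this count.

Number of zeros inside |z| < 2.0: 1.


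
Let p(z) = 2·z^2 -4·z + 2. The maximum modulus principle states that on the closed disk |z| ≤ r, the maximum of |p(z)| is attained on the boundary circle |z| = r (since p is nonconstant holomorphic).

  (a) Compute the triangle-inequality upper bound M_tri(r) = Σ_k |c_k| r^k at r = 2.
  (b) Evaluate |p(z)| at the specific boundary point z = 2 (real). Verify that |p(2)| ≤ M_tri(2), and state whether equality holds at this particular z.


Coefficients: c_0 = 2, c_1 = -4, c_2 = 2. Radius r = 2.
Part (a). Triangle bound: M_tri(r) = Σ_k |c_k| r^k
  = |2|·2^0 + |-4|·2^1 + |2|·2^2
  = 2 + 8 + 8 = 18.
This bounds M(r) := max_{|z|=r} |p(z)| from above; equality holds iff all terms c_k z^k can be made to align in phase at a single z on |z|=r.
Part (b). At z = 2 (real, on the circle |z| = r):
  p(2) = (2)·2^0 + (-4)·2^1 + (2)·2^2 = 2.
  |p(2)| = 2.
Check: |p(2)| = 2 ≤ 18 = M_tri(2). ✓ Equality does not hold at z = 2 (the coefficients have mixed signs, so the terms do not all align in phase there).

M_tri(2) = 18; |p(2)| = 2; equality at z=2: no.


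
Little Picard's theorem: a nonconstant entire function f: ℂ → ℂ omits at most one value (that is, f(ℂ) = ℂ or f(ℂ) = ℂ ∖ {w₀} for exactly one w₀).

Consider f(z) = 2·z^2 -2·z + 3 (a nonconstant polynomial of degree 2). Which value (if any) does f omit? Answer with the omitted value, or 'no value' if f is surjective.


Little Picard bounds the complement of f(ℂ) to at most one point.
For every w ∈ ℂ, the equation p(z) − w = 0 is a nonconstant polynomial in z and hence has at least one root by the fundamental theorem of algebra. So p is surjective onto ℂ, omitting no value.

Omitted value: no value.


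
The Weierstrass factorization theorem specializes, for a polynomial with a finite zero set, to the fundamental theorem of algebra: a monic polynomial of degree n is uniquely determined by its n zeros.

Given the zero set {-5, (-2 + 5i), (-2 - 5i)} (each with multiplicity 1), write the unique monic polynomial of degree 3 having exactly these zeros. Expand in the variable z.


The polynomial is p(z) = ∏_{α ∈ S} (z − α), where S = {-5, (-2 + 5i), (-2 - 5i)}.
Expanding the product yields: p(z) = z^3 + 9·z^2 + 49·z + 145.
Note conjugate pairs combine to real quadratics: (z − (-2+5i))(z − (-2−5i)) = z² + 4z + 29.
The resulting polynomial has degree 3 and real coefficients as required.

p(z) = z^3 + 9·z^2 + 49·z + 145.


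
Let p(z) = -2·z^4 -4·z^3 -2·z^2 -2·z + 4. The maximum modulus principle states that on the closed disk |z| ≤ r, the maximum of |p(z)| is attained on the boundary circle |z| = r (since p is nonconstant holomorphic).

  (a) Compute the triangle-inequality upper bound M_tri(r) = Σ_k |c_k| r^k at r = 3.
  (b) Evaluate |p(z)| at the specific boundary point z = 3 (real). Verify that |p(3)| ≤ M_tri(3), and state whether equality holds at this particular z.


Coefficients: c_0 = 4, c_1 = -2, c_2 = -2, c_3 = -4, c_4 = -2. Radius r = 3.
Part (a). Triangle bound: M_tri(r) = Σ_k |c_k| r^k
  = |4|·3^0 + |-2|·3^1 + |-2|·3^2 + |-4|·3^3 + |-2|·3^4
  = 4 + 6 + 18 + 108 + 162 = 298.
This bounds M(r) := max_{|z|=r} |p(z)| from above; equality holds iff all terms c_k z^k can be made to align in phase at a single z on |z|=r.
Part (b). At z = 3 (real, on the circle |z| = r):
  p(3) = (4)·3^0 + (-2)·3^1 + (-2)·3^2 + (-4)·3^3 + (-2)·3^4 = -290.
  |p(3)| = 290.
Check: |p(3)| = 290 ≤ 298 = M_tri(3). ✓ Equality does not hold at z = 3 (the coefficients have mixed signs, so the terms do not all align in phase there).

M_tri(3) = 298; |p(3)| = 290; equality at z=3: no.


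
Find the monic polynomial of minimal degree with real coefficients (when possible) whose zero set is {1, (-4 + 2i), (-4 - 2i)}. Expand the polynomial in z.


The polynomial is p(z) = ∏_{α ∈ S} (z − α), where S = {1, (-4 + 2i), (-4 - 2i)}.
Expanding the product yields: p(z) = z^3 + 7·z^2 + 12·z -20.
Note conjugate pairs combine to real quadratics: (z − (-4+2i))(z − (-4−2i)) = z² + 8z + 20.
The resulting polynomial has degree 3 and real coefficients as required.

p(z) = z^3 + 7·z^2 + 12·z -20.


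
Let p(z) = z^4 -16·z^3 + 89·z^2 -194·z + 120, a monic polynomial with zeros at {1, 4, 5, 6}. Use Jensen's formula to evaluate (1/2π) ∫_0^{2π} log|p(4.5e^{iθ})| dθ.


Zeros: 1, 4, 5, 6; r = 4.5.
Inside |z| < r: 1, 4. Outside (|z| ≥ r): 5, 6.
p(0) = 120, so log|p(0)| = log(120) = 4.7875.
Apply Jensen: I(r) = log|p(0)| + Σ_k log(r/|z_k|), summed over zeros inside |z| < r.
  log(r/|z_k|) for z_k = 1: log(4.5/1) = 1.5041
  log(r/|z_k|) for z_k = 4: log(4.5/4) = 0.1178
  Outside zeros (5, 6) contribute nothing to the Jensen sum.
Sum over inside zeros: 1.6219.
I(r) = log|p(0)| + (inside sum) = 4.7875 + 1.6219 = 6.4094.
Note: since some zeros are outside |z| ≤ r, the simplified n·log(r) form does NOT apply — only the inside zeros contribute.

I(r) ≈ 6.4094.


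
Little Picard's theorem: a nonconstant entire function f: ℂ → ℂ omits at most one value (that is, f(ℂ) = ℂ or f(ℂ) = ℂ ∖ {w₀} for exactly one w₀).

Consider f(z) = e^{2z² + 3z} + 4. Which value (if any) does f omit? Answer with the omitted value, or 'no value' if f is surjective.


Little Picard bounds the complement of f(ℂ) to at most one point.
The exponent g(z) = 2z² + 3z is a nonconstant polynomial, hence surjective onto ℂ. So e^{g(z)} takes every value in {e^w : w ∈ ℂ} = ℂ ∖ {0}. Adding 4 shifts the range to ℂ ∖ {4}. f omits exactly 4.

Omitted value: 4.


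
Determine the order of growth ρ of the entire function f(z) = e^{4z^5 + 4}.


|e^{4z^5 + 4}| = e^{Re(4·z^5) + 4} ≤ e^{4|z|^5 + 4} = e^{4r^5 + 4} on |z| = r, so ρ ≤ 5. Choosing z on |z|=r so that 4·z^5 is real positive (always possible by picking arg z appropriately) gives |f(z)| = e^{4r^5 + 4}, matching the bound. The additive constant 4 does not affect log log M(r) ~ 5·log r. Hence ρ = 5.
Therefore ρ = 5.

Order ρ = 5.


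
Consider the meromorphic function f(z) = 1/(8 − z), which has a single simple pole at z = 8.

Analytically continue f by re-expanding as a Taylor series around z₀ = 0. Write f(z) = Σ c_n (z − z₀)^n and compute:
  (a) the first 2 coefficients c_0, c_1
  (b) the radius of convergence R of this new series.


Let w = z − z₀, so z = z₀ + w.
Then 8 − z = 8 − (z₀ + w) = (8 − z₀) − w = 8 − w.
f(z) = 1/(8 − w) = (1/(8)) · 1/(1 − w/(8)) = Σ_{n≥0} w^n / (8)^(n+1).
So c_n = 1/(8)^(n+1):
  c_0 = 1/(8)^1 = 1/8.
  c_1 = 1/(8)^2 = 1/64.
The series is valid for |w/d| < 1, i.e. |z − z₀| < |d|.
Radius of convergence: R = |8 − z₀| = |8| = 8 (distance from z₀ to the singularity z = 8).

c_0 = 1/8, c_1 = 1/64; R = 8.


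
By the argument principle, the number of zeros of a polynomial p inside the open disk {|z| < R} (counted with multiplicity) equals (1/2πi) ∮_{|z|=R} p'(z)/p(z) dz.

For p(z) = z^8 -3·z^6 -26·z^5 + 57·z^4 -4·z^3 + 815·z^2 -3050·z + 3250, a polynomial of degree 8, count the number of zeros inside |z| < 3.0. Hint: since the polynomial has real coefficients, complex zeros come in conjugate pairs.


The zeros of p are: (-3 + 2i), (-3 - 2i), (2 + 1i), (2 - 1i), (2 + 1i), (2 - 1i), (-1 + 3i), (-1 - 3i).
Their magnitudes are: 3.606, 3.606, 2.236, 2.236, 2.236, 2.236, 3.162, 3.162.
Zeros with |z| < R = 3.0: (2 + 1i), (2 - 1i), (2 + 1i), (2 - 1i).
Count = 4.
By the argument principle, (1/2πi) ∮_{|z|=R} p'(z)/p(z) dz equals exactly this count.

Number of zeros inside |z| < 3.0: 4.


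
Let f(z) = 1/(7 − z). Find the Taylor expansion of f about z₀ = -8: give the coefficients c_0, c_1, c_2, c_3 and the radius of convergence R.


Let w = z − z₀, so z = z₀ + w.
Then 7 − z = 7 − (z₀ + w) = (7 − z₀) − w = 15 − w.
f(z) = 1/(15 − w) = (1/(15)) · 1/(1 − w/(15)) = Σ_{n≥0} w^n / (15)^(n+1).
So c_n = 1/(15)^(n+1):
  c_0 = 1/(15)^1 = 1/15.
  c_1 = 1/(15)^2 = 1/225.
  c_2 = 1/(15)^3 = 1/3375.
  c_3 = 1/(15)^4 = 1/50625.
The series is valid for |w/d| < 1, i.e. |z − z₀| < |d|.
Radius of convergence: R = |7 − z₀| = |15| = 15 (distance from z₀ to the singularity z = 7).

c_0 = 1/15, c_1 = 1/225, c_2 = 1/3375, c_3 = 1/50625; R = 15.


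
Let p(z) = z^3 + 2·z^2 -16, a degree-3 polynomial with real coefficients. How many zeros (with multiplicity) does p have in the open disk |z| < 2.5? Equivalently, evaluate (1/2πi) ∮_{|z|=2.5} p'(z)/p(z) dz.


The zeros of p are: (-2 + 2i), (-2 - 2i), 2.
Their magnitudes are: 2.828, 2.828, 2.
Zeros with |z| < R = 2.5: 2.
Count = 1.
By the argument principle, (1/2πi) ∮_{|z|=R} p'(z)/p(z) dz equals exactly this count.

Number of zeros inside |z| < 2.5: 1.


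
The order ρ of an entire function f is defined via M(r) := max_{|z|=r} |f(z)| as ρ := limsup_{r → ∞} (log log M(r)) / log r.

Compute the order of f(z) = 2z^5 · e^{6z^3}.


M(r) = max_{|z|=r} |2|·|z|^5·|e^{6z^3}| = 2·r^5 · e^{6r^3} (the factors attain their maxima compatibly on |z|=r). Then log M(r) = log 2 + 5·log r + 6r^3, dominated by the last term, so log log M(r) ~ 3·log r. The polynomial factor 2z^5 contributes only a log r term and does not affect the order. ρ = 3.
Therefore ρ = 3.

Order ρ = 3.


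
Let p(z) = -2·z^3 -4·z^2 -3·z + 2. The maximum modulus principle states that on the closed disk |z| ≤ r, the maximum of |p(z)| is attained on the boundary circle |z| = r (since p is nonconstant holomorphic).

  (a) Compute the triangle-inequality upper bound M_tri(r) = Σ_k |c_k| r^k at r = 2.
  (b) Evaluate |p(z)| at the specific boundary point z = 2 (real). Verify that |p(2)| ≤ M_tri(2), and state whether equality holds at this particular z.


Coefficients: c_0 = 2, c_1 = -3, c_2 = -4, c_3 = -2. Radius r = 2.
Part (a). Triangle bound: M_tri(r) = Σ_k |c_k| r^k
  = |2|·2^0 + |-3|·2^1 + |-4|·2^2 + |-2|·2^3
  = 2 + 6 + 16 + 16 = 40.
This bounds M(r) := max_{|z|=r} |p(z)| from above; equality holds iff all terms c_k z^k can be made to align in phase at a single z on |z|=r.
Part (b). At z = 2 (real, on the circle |z| = r):
  p(2) = (2)·2^0 + (-3)·2^1 + (-4)·2^2 + (-2)·2^3 = -36.
  |p(2)| = 36.
Check: |p(2)| = 36 ≤ 40 = M_tri(2). ✓ Equality does not hold at z = 2 (the coefficients have mixed signs, so the terms do not all align in phase there).

M_tri(2) = 40; |p(2)| = 36; equality at z=2: no.


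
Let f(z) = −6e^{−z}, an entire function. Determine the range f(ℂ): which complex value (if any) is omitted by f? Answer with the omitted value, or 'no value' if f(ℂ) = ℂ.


Little Picard bounds the complement of f(ℂ) to at most one point.
e^{−z} is never zero on ℂ, so -6·e^{−z} takes every value in ℂ ∖ {0}. Adding 0 shifts the range to ℂ ∖ {0}. Thus f omits exactly the value 0.

Omitted value: 0.


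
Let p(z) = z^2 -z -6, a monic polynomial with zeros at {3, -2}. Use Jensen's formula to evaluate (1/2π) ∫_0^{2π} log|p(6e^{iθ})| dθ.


Zeros: -2, 3; r = 6.
Inside |z| < r: -2, 3. Outside (|z| ≥ r): ∅.
p(0) = -6, so log|p(0)| = log(6) = 1.7918.
Apply Jensen: I(r) = log|p(0)| + Σ_k log(r/|z_k|), summed over zeros inside |z| < r.
  log(r/|z_k|) for z_k = 3: log(6/3) = 0.6931
  log(r/|z_k|) for z_k = -2: log(6/2) = 1.0986
Sum over inside zeros: 1.7918.
I(r) = log|p(0)| + (inside sum) = 1.7918 + 1.7918 = 3.5835.
Closed form (all zeros inside, monic): I(r) = n·log(r) = 2·log(6) = 3.5835. ✓

I(r) ≈ 3.5835.


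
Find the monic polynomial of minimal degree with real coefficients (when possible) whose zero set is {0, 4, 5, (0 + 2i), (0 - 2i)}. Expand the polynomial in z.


The polynomial is p(z) = ∏_{α ∈ S} (z − α), where S = {0, 4, 5, (0 + 2i), (0 - 2i)}.
Expanding the product yields: p(z) = z^5 -9·z^4 + 24·z^3 -36·z^2 + 80·z.
Note conjugate pairs combine to real quadratics: (z − (0+2i))(z − (0−2i)) = z² + 4.
The resulting polynomial has degree 5 and real coefficients as required.

p(z) = z^5 -9·z^4 + 24·z^3 -36·z^2 + 80·z.


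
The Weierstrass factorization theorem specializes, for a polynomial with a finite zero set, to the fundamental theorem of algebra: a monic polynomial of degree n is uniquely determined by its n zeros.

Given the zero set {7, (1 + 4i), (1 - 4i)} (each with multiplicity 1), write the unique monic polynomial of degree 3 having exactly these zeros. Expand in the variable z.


The polynomial is p(z) = ∏_{α ∈ S} (z − α), where S = {7, (1 + 4i), (1 - 4i)}.
Expanding the product yields: p(z) = z^3 -9·z^2 + 31·z -119.
Note conjugate pairs combine to real quadratics: (z − (1+4i))(z − (1−4i)) = z² − 2z + 17.
The resulting polynomial has degree 3 and real coefficients as required.

p(z) = z^3 -9·z^2 + 31·z -119.


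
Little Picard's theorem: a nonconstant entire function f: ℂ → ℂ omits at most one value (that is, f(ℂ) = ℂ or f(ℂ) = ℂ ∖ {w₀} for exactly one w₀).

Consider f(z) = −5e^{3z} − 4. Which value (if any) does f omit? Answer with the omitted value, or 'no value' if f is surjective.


Little Picard bounds the complement of f(ℂ) to at most one point.
e^{3z} is never zero on ℂ, so -5·e^{3z} takes every value in ℂ ∖ {0}. Adding -4 shifts the range to ℂ ∖ {-4}. Thus f omits exactly the value -4.

Omitted value: -4.


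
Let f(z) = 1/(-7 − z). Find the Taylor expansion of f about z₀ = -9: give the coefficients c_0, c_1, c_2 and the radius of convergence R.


Let w = z − z₀, so z = z₀ + w.
Then -7 − z = -7 − (z₀ + w) = (-7 − z₀) − w = 2 − w.
f(z) = 1/(2 − w) = (1/(2)) · 1/(1 − w/(2)) = Σ_{n≥0} w^n / (2)^(n+1).
So c_n = 1/(2)^(n+1):
  c_0 = 1/(2)^1 = 1/2.
  c_1 = 1/(2)^2 = 1/4.
  c_2 = 1/(2)^3 = 1/8.
The series is valid for |w/d| < 1, i.e. |z − z₀| < |d|.
Radius of convergence: R = |-7 − z₀| = |2| = 2 (distance from z₀ to the singularity z = -7).

c_0 = 1/2, c_1 = 1/4, c_2 = 1/8; R = 2.


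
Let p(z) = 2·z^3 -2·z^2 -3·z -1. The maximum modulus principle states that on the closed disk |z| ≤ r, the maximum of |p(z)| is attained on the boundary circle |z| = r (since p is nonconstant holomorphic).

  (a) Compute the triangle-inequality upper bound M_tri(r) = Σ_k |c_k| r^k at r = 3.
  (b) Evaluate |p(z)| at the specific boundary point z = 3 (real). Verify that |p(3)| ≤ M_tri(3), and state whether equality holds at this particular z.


Coefficients: c_0 = -1, c_1 = -3, c_2 = -2, c_3 = 2. Radius r = 3.
Part (a). Triangle bound: M_tri(r) = Σ_k |c_k| r^k
  = |-1|·3^0 + |-3|·3^1 + |-2|·3^2 + |2|·3^3
  = 1 + 9 + 18 + 54 = 82.
This bounds M(r) := max_{|z|=r} |p(z)| from above; equality holds iff all terms c_k z^k can be made to align in phase at a single z on |z|=r.
Part (b). At z = 3 (real, on the circle |z| = r):
  p(3) = (-1)·3^0 + (-3)·3^1 + (-2)·3^2 + (2)·3^3 = 26.
  |p(3)| = 26.
Check: |p(3)| = 26 ≤ 82 = M_tri(3). ✓ Equality does not hold at z = 3 (the coefficients have mixed signs, so the terms do not all align in phase there).

M_tri(3) = 82; |p(3)| = 26; equality at z=3: no.


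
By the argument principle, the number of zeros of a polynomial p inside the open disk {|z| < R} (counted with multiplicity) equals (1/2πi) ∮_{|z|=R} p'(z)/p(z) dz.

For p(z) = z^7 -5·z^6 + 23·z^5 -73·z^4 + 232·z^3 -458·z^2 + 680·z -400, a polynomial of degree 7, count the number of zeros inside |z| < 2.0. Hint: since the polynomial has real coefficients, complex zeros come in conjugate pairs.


The zeros of p are: (1 + 2i), (1 - 2i), 1, (-1 + 3i), (-1 - 3i), (2 + 2i), (2 - 2i).
Their magnitudes are: 2.236, 2.236, 1, 3.162, 3.162, 2.828, 2.828.
Zeros with |z| < R = 2.0: 1.
Count = 1.
By the argument principle, (1/2πi) ∮_{|z|=R} p'(z)/p(z) dz equals exactly this count.

Number of zeros inside |z| < 2.0: 1.


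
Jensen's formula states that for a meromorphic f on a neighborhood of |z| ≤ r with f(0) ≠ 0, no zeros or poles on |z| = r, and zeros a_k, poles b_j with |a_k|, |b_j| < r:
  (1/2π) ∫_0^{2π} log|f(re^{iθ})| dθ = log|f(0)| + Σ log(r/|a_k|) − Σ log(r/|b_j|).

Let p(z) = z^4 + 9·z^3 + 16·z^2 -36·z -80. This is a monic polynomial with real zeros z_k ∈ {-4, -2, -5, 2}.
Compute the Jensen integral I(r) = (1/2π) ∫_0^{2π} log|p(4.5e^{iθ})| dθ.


Zeros: -5, -4, -2, 2; r = 4.5.
Inside |z| < r: -4, -2, 2. Outside (|z| ≥ r): -5.
p(0) = -80, so log|p(0)| = log(80) = 4.3820.
Apply Jensen: I(r) = log|p(0)| + Σ_k log(r/|z_k|), summed over zeros inside |z| < r.
  log(r/|z_k|) for z_k = -4: log(4.5/4) = 0.1178
  log(r/|z_k|) for z_k = -2: log(4.5/2) = 0.8109
  log(r/|z_k|) for z_k = 2: log(4.5/2) = 0.8109
  Outside zeros (-5) contribute nothing to the Jensen sum.
Sum over inside zeros: 1.7396.
I(r) = log|p(0)| + (inside sum) = 4.3820 + 1.7396 = 6.1217.
Note: since some zeros are outside |z| ≤ r, the simplified n·log(r) form does NOT apply — only the inside zeros contribute.

I(r) ≈ 6.1217.


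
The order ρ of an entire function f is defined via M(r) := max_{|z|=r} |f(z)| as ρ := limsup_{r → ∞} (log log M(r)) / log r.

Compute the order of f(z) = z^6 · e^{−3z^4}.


M(r) = max_{|z|=r} |1|·|z|^6·|e^{−3z^4}| = 1·r^6 · e^{3r^4} (the factors attain their maxima compatibly on |z|=r). Then log M(r) = log 1 + 6·log r + 3r^4, dominated by the last term, so log log M(r) ~ 4·log r. The polynomial factor 1z^6 contributes only a log r term and does not affect the order. ρ = 4.
Therefore ρ = 4.

Order ρ = 4.


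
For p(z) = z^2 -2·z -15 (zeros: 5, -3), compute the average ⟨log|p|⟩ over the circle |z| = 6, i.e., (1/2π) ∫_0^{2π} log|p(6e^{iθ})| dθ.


Zeros: -3, 5; r = 6.
Inside |z| < r: -3, 5. Outside (|z| ≥ r): ∅.
p(0) = -15, so log|p(0)| = log(15) = 2.7081.
Apply Jensen: I(r) = log|p(0)| + Σ_k log(r/|z_k|), summed over zeros inside |z| < r.
  log(r/|z_k|) for z_k = 5: log(6/5) = 0.1823
  log(r/|z_k|) for z_k = -3: log(6/3) = 0.6931
Sum over inside zeros: 0.8755.
I(r) = log|p(0)| + (inside sum) = 2.7081 + 0.8755 = 3.5835.
Closed form (all zeros inside, monic): I(r) = n·log(r) = 2·log(6) = 3.5835. ✓

I(r) ≈ 3.5835.


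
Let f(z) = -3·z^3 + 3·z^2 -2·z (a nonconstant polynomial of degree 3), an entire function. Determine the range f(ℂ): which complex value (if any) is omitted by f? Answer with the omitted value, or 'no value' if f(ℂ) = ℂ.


Little Picard bounds the complement of f(ℂ) to at most one point.
For every w ∈ ℂ, the equation p(z) − w = 0 is a nonconstant polynomial in z and hence has at least one root by the fundamental theorem of algebra. So p is surjective onto ℂ, omitting no value.

Omitted value: no value.


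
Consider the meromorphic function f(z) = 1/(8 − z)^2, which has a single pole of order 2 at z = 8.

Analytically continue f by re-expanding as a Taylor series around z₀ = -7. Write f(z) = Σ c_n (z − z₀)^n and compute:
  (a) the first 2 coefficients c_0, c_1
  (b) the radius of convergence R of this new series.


Let w = z − z₀, so z = z₀ + w.
Then 8 − z = 8 − (z₀ + w) = (8 − z₀) − w = 15 − w.
f(z) = 1/(15 − w)^2 = (1/(15)^2) · (1 − w/(15))^{−2}.
By the binomial series (1−u)^{−2} = Σ_{n≥0} C(n+1, 1) u^n for |u|<1, with u = w/(15):
  c_n = C(n+1, 1) / (15)^(n+2).
  c_0 = 1/(15)^2 = 1/225.
  c_1 = 2/(15)^3 = 2/3375.
The series is valid for |w/d| < 1, i.e. |z − z₀| < |d|.
Radius of convergence: R = |8 − z₀| = |15| = 15 (distance from z₀ to the singularity z = 8).

c_0 = 1/225, c_1 = 2/3375; R = 15.


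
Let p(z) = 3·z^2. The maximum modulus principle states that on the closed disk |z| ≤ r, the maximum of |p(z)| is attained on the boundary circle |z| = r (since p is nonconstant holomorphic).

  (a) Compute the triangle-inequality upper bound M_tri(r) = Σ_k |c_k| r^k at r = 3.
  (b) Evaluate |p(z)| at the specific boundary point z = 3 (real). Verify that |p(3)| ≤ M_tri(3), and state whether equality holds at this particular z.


Coefficients: c_0 = 0, c_1 = 0, c_2 = 3. Radius r = 3.
Part (a). Triangle bound: M_tri(r) = Σ_k |c_k| r^k
  = |0|·3^0 + |0|·3^1 + |3|·3^2
  = 0 + 0 + 27 = 27.
This bounds M(r) := max_{|z|=r} |p(z)| from above; equality holds iff all terms c_k z^k can be made to align in phase at a single z on |z|=r.
Part (b). At z = 3 (real, on the circle |z| = r):
  p(3) = (0)·3^0 + (0)·3^1 + (3)·3^2 = 27.
  |p(3)| = 27.
Since all nonzero coefficients share the same sign, |p(3)| = 27 = M_tri(3); the triangle bound is attained at z = 3, so in fact M(r) = 27.

M_tri(3) = 27; |p(3)| = 27; equality at z=3: yes.


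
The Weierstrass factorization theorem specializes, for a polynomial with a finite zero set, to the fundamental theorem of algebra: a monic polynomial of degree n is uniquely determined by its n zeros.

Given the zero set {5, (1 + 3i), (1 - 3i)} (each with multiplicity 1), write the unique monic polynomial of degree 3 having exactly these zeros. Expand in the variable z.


The polynomial is p(z) = ∏_{α ∈ S} (z − α), where S = {5, (1 + 3i), (1 - 3i)}.
Expanding the product yields: p(z) = z^3 -7·z^2 + 20·z -50.
Note conjugate pairs combine to real quadratics: (z − (1+3i))(z − (1−3i)) = z² − 2z + 10.
The resulting polynomial has degree 3 and real coefficients as required.

p(z) = z^3 -7·z^2 + 20·z -50.


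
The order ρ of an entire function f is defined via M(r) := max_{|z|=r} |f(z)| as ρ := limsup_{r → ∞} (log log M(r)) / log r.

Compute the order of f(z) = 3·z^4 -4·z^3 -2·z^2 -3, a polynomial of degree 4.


|f(z)| ≤ Σ|c_k|·r^k = O(r^4) as r → ∞. Polynomial growth is O(e^{r^ε}) for every ε > 0 (since r^4/e^{r^ε} → 0), so ρ ≤ ε for all ε > 0, i.e. ρ = 0. Every nonconstant polynomial has order 0.
Therefore ρ = 0.

Order ρ = 0.


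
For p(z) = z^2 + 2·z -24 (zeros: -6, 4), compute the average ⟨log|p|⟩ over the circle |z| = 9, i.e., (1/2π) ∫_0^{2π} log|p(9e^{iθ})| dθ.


Zeros: -6, 4; r = 9.
Inside |z| < r: -6, 4. Outside (|z| ≥ r): ∅.
p(0) = -24, so log|p(0)| = log(24) = 3.1781.
Apply Jensen: I(r) = log|p(0)| + Σ_k log(r/|z_k|), summed over zeros inside |z| < r.
  log(r/|z_k|) for z_k = -6: log(9/6) = 0.4055
  log(r/|z_k|) for z_k = 4: log(9/4) = 0.8109
Sum over inside zeros: 1.2164.
I(r) = log|p(0)| + (inside sum) = 3.1781 + 1.2164 = 4.3944.
Closed form (all zeros inside, monic): I(r) = n·log(r) = 2·log(9) = 4.3944. ✓

I(r) ≈ 4.3944.


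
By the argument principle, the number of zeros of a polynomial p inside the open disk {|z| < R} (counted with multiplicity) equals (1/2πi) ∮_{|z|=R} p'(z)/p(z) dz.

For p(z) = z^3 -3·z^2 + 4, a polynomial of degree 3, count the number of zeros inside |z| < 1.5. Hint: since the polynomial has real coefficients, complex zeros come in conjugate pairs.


The zeros of p are: -1, 2, 2.
Their magnitudes are: 1, 2, 2.
Zeros with |z| < R = 1.5: -1.
Count = 1.
By the argument principle, (1/2πi) ∮_{|z|=R} p'(z)/p(z) dz equals exactly this count.

Number of zeros inside |z| < 1.5: 1.


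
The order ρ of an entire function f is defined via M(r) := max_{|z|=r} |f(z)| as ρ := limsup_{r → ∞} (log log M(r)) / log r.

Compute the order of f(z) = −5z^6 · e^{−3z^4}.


M(r) = max_{|z|=r} |-5|·|z|^6·|e^{−3z^4}| = 5·r^6 · e^{3r^4} (the factors attain their maxima compatibly on |z|=r). Then log M(r) = log 5 + 6·log r + 3r^4, dominated by the last term, so log log M(r) ~ 4·log r. The polynomial factor -5z^6 contributes only a log r term and does not affect the order. ρ = 4.
Therefore ρ = 4.

Order ρ = 4.


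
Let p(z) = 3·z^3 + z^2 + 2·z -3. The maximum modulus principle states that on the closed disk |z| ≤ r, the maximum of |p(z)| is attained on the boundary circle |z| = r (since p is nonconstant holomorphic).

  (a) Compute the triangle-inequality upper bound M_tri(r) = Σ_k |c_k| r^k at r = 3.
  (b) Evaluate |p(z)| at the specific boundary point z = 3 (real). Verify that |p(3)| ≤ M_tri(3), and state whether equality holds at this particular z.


Coefficients: c_0 = -3, c_1 = 2, c_2 = 1, c_3 = 3. Radius r = 3.
Part (a). Triangle bound: M_tri(r) = Σ_k |c_k| r^k
  = |-3|·3^0 + |2|·3^1 + |1|·3^2 + |3|·3^3
  = 3 + 6 + 9 + 81 = 99.
This bounds M(r) := max_{|z|=r} |p(z)| from above; equality holds iff all terms c_k z^k can be made to align in phase at a single z on |z|=r.
Part (b). At z = 3 (real, on the circle |z| = r):
  p(3) = (-3)·3^0 + (2)·3^1 + (1)·3^2 + (3)·3^3 = 93.
  |p(3)| = 93.
Check: |p(3)| = 93 ≤ 99 = M_tri(3). ✓ Equality does not hold at z = 3 (the coefficients have mixed signs, so the terms do not all align in phase there).

M_tri(3) = 99; |p(3)| = 93; equality at z=3: no.


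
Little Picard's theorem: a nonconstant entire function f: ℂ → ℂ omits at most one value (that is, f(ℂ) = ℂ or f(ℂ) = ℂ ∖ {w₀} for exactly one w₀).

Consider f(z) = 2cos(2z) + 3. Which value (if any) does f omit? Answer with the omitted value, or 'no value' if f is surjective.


Little Picard bounds the complement of f(ℂ) to at most one point.
cos is entire and surjective onto ℂ: for every w ∈ ℂ, cos(ζ) = w has a solution ζ ∈ ℂ (e.g., via the complex inverse arccos). With ζ = 2z this gives z = ζ/(2). Then 2·cos(2z) takes every value in 2·ℂ = ℂ, and adding 3 is a bijection of ℂ. So f is surjective and omits no value. (Note: only on the real line is cos bounded by [−1, 1].)

Omitted value: no value.


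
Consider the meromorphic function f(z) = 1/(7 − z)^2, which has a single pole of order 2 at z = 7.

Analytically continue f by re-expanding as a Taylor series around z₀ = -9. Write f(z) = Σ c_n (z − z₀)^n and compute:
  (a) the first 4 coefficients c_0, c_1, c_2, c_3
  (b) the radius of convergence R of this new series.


Let w = z − z₀, so z = z₀ + w.
Then 7 − z = 7 − (z₀ + w) = (7 − z₀) − w = 16 − w.
f(z) = 1/(16 − w)^2 = (1/(16)^2) · (1 − w/(16))^{−2}.
By the binomial series (1−u)^{−2} = Σ_{n≥0} C(n+1, 1) u^n for |u|<1, with u = w/(16):
  c_n = C(n+1, 1) / (16)^(n+2).
  c_0 = 1/(16)^2 = 1/256.
  c_1 = 2/(16)^3 = 1/2048.
  c_2 = 3/(16)^4 = 3/65536.
  c_3 = 4/(16)^5 = 1/262144.
The series is valid for |w/d| < 1, i.e. |z − z₀| < |d|.
Radius of convergence: R = |7 − z₀| = |16| = 16 (distance from z₀ to the singularity z = 7).

c_0 = 1/256, c_1 = 1/2048, c_2 = 3/65536, c_3 = 1/262144; R = 16.


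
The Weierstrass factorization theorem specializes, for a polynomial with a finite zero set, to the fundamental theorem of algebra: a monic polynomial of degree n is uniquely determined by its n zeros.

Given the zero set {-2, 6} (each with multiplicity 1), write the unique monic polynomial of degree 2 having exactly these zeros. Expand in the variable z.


The polynomial is p(z) = ∏_{α ∈ S} (z − α), where S = {-2, 6}.
Expanding the product yields: p(z) = z^2 -4·z -12.
The resulting polynomial has degree 2 and real coefficients as required.

p(z) = z^2 -4·z -12.


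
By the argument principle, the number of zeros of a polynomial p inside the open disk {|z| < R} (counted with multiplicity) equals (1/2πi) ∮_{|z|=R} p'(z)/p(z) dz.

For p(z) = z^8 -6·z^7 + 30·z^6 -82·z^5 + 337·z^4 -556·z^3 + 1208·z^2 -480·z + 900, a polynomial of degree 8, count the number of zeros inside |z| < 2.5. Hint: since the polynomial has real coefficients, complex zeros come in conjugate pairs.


The zeros of p are: (0 + 1i), (0 - 1i), (3 + 3i), (3 - 3i), (1 + 2i), (1 - 2i), (-1 + 3i), (-1 - 3i).
Their magnitudes are: 1, 1, 4.243, 4.243, 2.236, 2.236, 3.162, 3.162.
Zeros with |z| < R = 2.5: (0 + 1i), (0 - 1i), (1 + 2i), (1 - 2i).
Count = 4.
By the argument principle, (1/2πi) ∮_{|z|=R} p'(z)/p(z) dz equals exactly this count.

Number of zeros inside |z| < 2.5: 4.


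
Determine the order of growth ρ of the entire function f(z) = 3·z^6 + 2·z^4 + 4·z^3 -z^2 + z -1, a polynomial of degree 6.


|f(z)| ≤ Σ|c_k|·r^k = O(r^6) as r → ∞. Polynomial growth is O(e^{r^ε}) for every ε > 0 (since r^6/e^{r^ε} → 0), so ρ ≤ ε for all ε > 0, i.e. ρ = 0. Every nonconstant polynomial has order 0.
Therefore ρ = 0.

Order ρ = 0.


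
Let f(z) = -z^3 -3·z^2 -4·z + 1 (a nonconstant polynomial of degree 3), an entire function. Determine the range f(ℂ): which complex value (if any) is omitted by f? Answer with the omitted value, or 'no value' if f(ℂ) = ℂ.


Little Picard bounds the complement of f(ℂ) to at most one point.
For every w ∈ ℂ, the equation p(z) − w = 0 is a nonconstant polynomial in z and hence has at least one root by the fundamental theorem of algebra. So p is surjective onto ℂ, omitting no value.

Omitted value: no value.


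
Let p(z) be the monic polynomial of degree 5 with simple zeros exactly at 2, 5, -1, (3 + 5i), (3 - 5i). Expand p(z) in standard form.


The polynomial is p(z) = ∏_{α ∈ S} (z − α), where S = {2, 5, -1, (3 + 5i), (3 - 5i)}.
Expanding the product yields: p(z) = z^5 -12·z^4 + 73·z^3 -212·z^2 + 42·z + 340.
Note conjugate pairs combine to real quadratics: (z − (3+5i))(z − (3−5i)) = z² − 6z + 34.
The resulting polynomial has degree 5 and real coefficients as required.

p(z) = z^5 -12·z^4 + 73·z^3 -212·z^2 + 42·z + 340.


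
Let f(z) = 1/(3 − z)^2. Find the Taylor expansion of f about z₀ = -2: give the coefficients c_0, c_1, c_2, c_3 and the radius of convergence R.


Let w = z − z₀, so z = z₀ + w.
Then 3 − z = 3 − (z₀ + w) = (3 − z₀) − w = 5 − w.
f(z) = 1/(5 − w)^2 = (1/(5)^2) · (1 − w/(5))^{−2}.
By the binomial series (1−u)^{−2} = Σ_{n≥0} C(n+1, 1) u^n for |u|<1, with u = w/(5):
  c_n = C(n+1, 1) / (5)^(n+2).
  c_0 = 1/(5)^2 = 1/25.
  c_1 = 2/(5)^3 = 2/125.
  c_2 = 3/(5)^4 = 3/625.
  c_3 = 4/(5)^5 = 4/3125.
The series is valid for |w/d| < 1, i.e. |z − z₀| < |d|.
Radius of convergence: R = |3 − z₀| = |5| = 5 (distance from z₀ to the singularity z = 3).

c_0 = 1/25, c_1 = 2/125, c_2 = 3/625, c_3 = 4/3125; R = 5.


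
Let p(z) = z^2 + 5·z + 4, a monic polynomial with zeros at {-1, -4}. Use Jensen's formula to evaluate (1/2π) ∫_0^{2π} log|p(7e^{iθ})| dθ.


Zeros: -4, -1; r = 7.
Inside |z| < r: -4, -1. Outside (|z| ≥ r): ∅.
p(0) = 4, so log|p(0)| = log(4) = 1.3863.
Apply Jensen: I(r) = log|p(0)| + Σ_k log(r/|z_k|), summed over zeros inside |z| < r.
  log(r/|z_k|) for z_k = -1: log(7/1) = 1.9459
  log(r/|z_k|) for z_k = -4: log(7/4) = 0.5596
Sum over inside zeros: 2.5055.
I(r) = log|p(0)| + (inside sum) = 1.3863 + 2.5055 = 3.8918.
Closed form (all zeros inside, monic): I(r) = n·log(r) = 2·log(7) = 3.8918. ✓

I(r) ≈ 3.8918.


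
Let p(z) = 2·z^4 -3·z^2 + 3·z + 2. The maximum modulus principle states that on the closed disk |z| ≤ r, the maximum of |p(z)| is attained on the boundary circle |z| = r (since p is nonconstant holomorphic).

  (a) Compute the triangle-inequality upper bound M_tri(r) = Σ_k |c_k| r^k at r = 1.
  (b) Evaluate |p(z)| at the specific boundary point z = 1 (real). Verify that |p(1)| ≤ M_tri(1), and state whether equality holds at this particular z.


Coefficients: c_0 = 2, c_1 = 3, c_2 = -3, c_3 = 0, c_4 = 2. Radius r = 1.
Part (a). Triangle bound: M_tri(r) = Σ_k |c_k| r^k
  = |2|·1^0 + |3|·1^1 + |-3|·1^2 + |0|·1^3 + |2|·1^4
  = 2 + 3 + 3 + 0 + 2 = 10.
This bounds M(r) := max_{|z|=r} |p(z)| from above; equality holds iff all terms c_k z^k can be made to align in phase at a single z on |z|=r.
Part (b). At z = 1 (real, on the circle |z| = r):
  p(1) = (2)·1^0 + (3)·1^1 + (-3)·1^2 + (0)·1^3 + (2)·1^4 = 4.
  |p(1)| = 4.
Check: |p(1)| = 4 ≤ 10 = M_tri(1). ✓ Equality does not hold at z = 1 (the coefficients have mixed signs, so the terms do not all align in phase there).

M_tri(1) = 10; |p(1)| = 4; equality at z=1: no.


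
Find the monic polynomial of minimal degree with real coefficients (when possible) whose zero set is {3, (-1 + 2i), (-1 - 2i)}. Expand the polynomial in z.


The polynomial is p(z) = ∏_{α ∈ S} (z − α), where S = {3, (-1 + 2i), (-1 - 2i)}.
Expanding the product yields: p(z) = z^3 -z^2 -z -15.
Note conjugate pairs combine to real quadratics: (z − (-1+2i))(z − (-1−2i)) = z² + 2z + 5.
The resulting polynomial has degree 3 and real coefficients as required.

p(z) = z^3 -z^2 -z -15.


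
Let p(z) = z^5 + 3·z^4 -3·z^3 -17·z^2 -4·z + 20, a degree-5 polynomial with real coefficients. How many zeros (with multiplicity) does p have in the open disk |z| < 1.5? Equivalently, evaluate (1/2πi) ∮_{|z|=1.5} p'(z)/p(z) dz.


The zeros of p are: 1, -2, (-2 + 1i), (-2 - 1i), 2.
Their magnitudes are: 1, 2, 2.236, 2.236, 2.
Zeros with |z| < R = 1.5: 1.
Count = 1.
By the argument principle, (1/2πi) ∮_{|z|=R} p'(z)/p(z) dz equals exactly this count.

Number of zeros inside |z| < 1.5: 1.


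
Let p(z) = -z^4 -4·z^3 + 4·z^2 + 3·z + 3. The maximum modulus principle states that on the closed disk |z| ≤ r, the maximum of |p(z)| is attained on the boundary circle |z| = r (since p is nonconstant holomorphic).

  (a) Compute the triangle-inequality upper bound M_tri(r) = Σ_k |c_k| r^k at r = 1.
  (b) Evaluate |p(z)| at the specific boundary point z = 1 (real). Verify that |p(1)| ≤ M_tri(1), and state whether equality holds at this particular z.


Coefficients: c_0 = 3, c_1 = 3, c_2 = 4, c_3 = -4, c_4 = -1. Radius r = 1.
Part (a). Triangle bound: M_tri(r) = Σ_k |c_k| r^k
  = |3|·1^0 + |3|·1^1 + |4|·1^2 + |-4|·1^3 + |-1|·1^4
  = 3 + 3 + 4 + 4 + 1 = 15.
This bounds M(r) := max_{|z|=r} |p(z)| from above; equality holds iff all terms c_k z^k can be made to align in phase at a single z on |z|=r.
Part (b). At z = 1 (real, on the circle |z| = r):
  p(1) = (3)·1^0 + (3)·1^1 + (4)·1^2 + (-4)·1^3 + (-1)·1^4 = 5.
  |p(1)| = 5.
Check: |p(1)| = 5 ≤ 15 = M_tri(1). ✓ Equality does not hold at z = 1 (the coefficients have mixed signs, so the terms do not all align in phase there).

M_tri(1) = 15; |p(1)| = 5; equality at z=1: no.
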